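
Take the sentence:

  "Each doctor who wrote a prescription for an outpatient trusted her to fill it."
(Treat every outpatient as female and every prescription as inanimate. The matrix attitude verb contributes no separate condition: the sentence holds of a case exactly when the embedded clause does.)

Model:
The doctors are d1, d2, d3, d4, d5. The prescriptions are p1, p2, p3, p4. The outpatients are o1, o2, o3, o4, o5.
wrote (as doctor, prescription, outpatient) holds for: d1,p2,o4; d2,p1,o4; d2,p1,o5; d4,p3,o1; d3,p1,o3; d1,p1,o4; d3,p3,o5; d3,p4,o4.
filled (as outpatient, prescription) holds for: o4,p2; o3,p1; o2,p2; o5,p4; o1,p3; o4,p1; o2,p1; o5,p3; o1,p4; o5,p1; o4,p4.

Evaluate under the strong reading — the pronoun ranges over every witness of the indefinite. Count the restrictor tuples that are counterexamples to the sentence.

0

"her" takes "an outpatient" as antecedent and "it" takes "a prescription"; both are donkey pronouns co-varying with the restrictor.
Strong reading: for every (d,p,o) with wrote(d,p,o), filled(o,p).
Restrictor triples: (d1,p1,o4)→filled(o4,p1) ✓  (d1,p2,o4)→filled(o4,p2) ✓  (d2,p1,o4)→filled(o4,p1) ✓  (d2,p1,o5)→filled(o5,p1) ✓  (d3,p1,o3)→filled(o3,p1) ✓  (d3,p3,o5)→filled(o5,p3) ✓  (d3,p4,o4)→filled(o4,p4) ✓  (d4,p3,o1)→filled(o1,p3) ✓
Counterexamples (restrictor triples failing the scope): 0.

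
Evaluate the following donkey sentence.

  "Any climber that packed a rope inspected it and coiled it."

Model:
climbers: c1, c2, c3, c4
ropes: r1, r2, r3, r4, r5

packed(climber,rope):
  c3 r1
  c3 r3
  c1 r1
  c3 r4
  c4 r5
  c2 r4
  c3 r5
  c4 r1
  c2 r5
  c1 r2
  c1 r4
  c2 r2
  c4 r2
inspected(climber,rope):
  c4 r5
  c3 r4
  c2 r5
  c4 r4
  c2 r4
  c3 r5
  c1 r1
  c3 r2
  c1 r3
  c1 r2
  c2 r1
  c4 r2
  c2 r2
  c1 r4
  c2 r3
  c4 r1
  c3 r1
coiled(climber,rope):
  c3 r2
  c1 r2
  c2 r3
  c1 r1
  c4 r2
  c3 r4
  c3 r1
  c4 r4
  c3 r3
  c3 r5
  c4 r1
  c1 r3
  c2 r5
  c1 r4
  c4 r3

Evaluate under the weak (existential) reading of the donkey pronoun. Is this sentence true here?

"it" takes "a rope" as antecedent — a donkey pronoun bound across the clause boundary.
Weak reading: every climber c with some packed-rope has at least one packed-rope r such that inspected(c,r) ∧ coiled(c,r).
Per climber: c1:✓  c2:✓  c3:✓  c4:✓
Every climber in the restrictor has a witness.

True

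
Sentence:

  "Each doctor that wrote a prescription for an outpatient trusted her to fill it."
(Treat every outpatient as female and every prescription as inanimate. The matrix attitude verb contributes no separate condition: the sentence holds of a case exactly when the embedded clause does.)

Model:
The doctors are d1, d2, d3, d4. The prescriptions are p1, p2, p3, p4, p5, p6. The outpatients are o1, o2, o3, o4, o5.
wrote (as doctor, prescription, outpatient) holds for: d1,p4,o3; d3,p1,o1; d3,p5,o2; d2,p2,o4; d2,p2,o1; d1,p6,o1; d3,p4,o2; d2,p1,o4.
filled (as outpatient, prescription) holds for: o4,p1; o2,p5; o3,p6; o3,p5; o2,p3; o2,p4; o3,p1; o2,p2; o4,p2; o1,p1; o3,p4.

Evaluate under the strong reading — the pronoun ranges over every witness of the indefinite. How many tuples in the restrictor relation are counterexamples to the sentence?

2

"her" takes "an outpatient" as antecedent and "it" takes "a prescription"; both are donkey pronouns co-varying with the restrictor.
Strong reading: for every (d,p,o) with wrote(d,p,o), filled(o,p).
Restrictor triples: (d1,p4,o3)→filled(o3,p4) ✓  (d1,p6,o1)→filled(o1,p6) ✗  (d2,p1,o4)→filled(o4,p1) ✓  (d2,p2,o1)→filled(o1,p2) ✗  (d2,p2,o4)→filled(o4,p2) ✓  (d3,p1,o1)→filled(o1,p1) ✓  (d3,p4,o2)→filled(o2,p4) ✓  (d3,p5,o2)→filled(o2,p5) ✓
Counterexamples (restrictor triples failing the scope): 2.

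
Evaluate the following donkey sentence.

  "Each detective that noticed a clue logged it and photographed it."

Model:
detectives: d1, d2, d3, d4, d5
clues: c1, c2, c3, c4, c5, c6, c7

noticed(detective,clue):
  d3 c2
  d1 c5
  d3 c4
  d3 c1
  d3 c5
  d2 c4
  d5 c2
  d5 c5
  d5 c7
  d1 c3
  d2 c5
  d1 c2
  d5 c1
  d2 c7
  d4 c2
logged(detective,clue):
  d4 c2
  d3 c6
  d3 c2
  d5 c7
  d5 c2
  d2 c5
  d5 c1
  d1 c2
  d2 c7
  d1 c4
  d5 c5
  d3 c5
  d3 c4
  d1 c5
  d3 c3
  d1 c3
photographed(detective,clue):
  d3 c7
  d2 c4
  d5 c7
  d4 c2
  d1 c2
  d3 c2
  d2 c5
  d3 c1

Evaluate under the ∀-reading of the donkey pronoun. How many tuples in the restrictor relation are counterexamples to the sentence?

10

"it" takes "a clue" as antecedent — a donkey pronoun bound across the clause boundary.
Strong reading: for every (d,c) with noticed(d,c), logged(d,c) ∧ photographed(d,c).
Restrictor pairs: (d1,c2) ✓  (d1,c3) ✗  (d1,c5) ✗  (d2,c4) ✗  (d2,c5) ✓  (d2,c7) ✗  (d3,c1) ✗  (d3,c2) ✓  (d3,c4) ✗  (d3,c5) ✗  (d4,c2) ✓  (d5,c1) ✗  (d5,c2) ✗  (d5,c5) ✗  (d5,c7) ✓
Counterexamples (restrictor pairs failing the scope): 10.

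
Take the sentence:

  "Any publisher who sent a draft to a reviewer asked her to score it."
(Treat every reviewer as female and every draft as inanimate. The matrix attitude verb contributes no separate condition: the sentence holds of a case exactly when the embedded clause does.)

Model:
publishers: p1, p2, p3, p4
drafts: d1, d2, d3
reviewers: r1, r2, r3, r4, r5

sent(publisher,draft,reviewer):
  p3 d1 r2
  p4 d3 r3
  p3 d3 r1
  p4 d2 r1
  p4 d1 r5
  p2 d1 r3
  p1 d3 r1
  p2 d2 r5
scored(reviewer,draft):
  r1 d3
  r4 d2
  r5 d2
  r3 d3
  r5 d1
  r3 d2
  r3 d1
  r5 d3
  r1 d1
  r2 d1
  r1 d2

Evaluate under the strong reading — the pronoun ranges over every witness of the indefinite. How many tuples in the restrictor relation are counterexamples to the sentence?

0

"her" takes "a reviewer" as antecedent and "it" takes "a draft"; both are donkey pronouns co-varying with the restrictor.
Strong reading: for every (p,d,r) with sent(p,d,r), scored(r,d).
Restrictor triples: (p1,d3,r1)→scored(r1,d3) ✓  (p2,d1,r3)→scored(r3,d1) ✓  (p2,d2,r5)→scored(r5,d2) ✓  (p3,d1,r2)→scored(r2,d1) ✓  (p3,d3,r1)→scored(r1,d3) ✓  (p4,d1,r5)→scored(r5,d1) ✓  (p4,d2,r1)→scored(r1,d2) ✓  (p4,d3,r3)→scored(r3,d3) ✓
Counterexamples (restrictor triples failing the scope): 0.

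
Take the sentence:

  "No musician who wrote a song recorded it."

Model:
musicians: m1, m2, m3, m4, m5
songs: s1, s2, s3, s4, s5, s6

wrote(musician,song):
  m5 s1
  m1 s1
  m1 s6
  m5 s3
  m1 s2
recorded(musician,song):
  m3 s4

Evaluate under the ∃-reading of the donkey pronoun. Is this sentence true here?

True

"it" takes "a song" as antecedent — a donkey pronoun bound across the clause boundary.
Truth condition: for no (m,s) with wrote(m,s) does recorded(m,s) hold.
Restrictor pairs — does the scope hold? (m1,s1):fails  (m1,s2):fails  (m1,s6):fails  (m5,s1):fails  (m5,s3):fails
Scope holds for no restrictor pair, so the sentence is true.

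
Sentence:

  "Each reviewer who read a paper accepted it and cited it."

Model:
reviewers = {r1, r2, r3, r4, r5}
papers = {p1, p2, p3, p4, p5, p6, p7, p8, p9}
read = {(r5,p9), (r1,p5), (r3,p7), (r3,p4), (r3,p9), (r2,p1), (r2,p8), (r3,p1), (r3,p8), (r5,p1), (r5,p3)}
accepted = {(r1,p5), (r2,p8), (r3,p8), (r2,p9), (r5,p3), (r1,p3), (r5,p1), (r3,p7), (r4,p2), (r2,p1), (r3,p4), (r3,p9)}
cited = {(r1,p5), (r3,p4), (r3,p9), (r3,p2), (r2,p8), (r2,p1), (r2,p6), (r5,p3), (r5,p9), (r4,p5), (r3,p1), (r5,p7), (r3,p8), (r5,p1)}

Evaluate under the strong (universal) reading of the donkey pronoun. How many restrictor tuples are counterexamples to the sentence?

"it" takes "a paper" as antecedent — a donkey pronoun bound across the clause boundary.
Strong reading: for every (r,p) with read(r,p), accepted(r,p) ∧ cited(r,p).
Restrictor pairs: (r1,p5) ✓  (r2,p1) ✓  (r2,p8) ✓  (r3,p1) ✗  (r3,p4) ✓  (r3,p7) ✗  (r3,p8) ✓  (r3,p9) ✓  (r5,p1) ✓  (r5,p3) ✓  (r5,p9) ✗
Counterexamples (restrictor pairs failing the scope): 3.

3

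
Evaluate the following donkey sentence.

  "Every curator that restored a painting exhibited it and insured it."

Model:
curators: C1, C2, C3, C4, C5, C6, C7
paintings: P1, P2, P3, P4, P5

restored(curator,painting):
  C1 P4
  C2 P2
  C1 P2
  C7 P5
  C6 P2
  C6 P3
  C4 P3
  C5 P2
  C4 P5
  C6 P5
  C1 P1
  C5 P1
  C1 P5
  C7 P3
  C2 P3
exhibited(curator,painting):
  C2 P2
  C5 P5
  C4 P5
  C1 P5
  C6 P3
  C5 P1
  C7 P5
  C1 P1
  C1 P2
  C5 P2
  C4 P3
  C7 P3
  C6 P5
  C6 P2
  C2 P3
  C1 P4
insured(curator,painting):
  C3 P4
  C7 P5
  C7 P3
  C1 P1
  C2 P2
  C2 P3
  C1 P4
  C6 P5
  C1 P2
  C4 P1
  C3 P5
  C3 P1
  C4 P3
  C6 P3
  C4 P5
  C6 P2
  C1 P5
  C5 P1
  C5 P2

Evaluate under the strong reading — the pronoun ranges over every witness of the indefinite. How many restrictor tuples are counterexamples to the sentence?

"it" takes "a painting" as antecedent — a donkey pronoun bound across the clause boundary.
Strong reading: for every (c,p) with restored(c,p), exhibited(c,p) ∧ insured(c,p).
Restrictor pairs: (C1,P1) ✓  (C1,P2) ✓  (C1,P4) ✓  (C1,P5) ✓  (C2,P2) ✓  (C2,P3) ✓  (C4,P3) ✓  (C4,P5) ✓  (C5,P1) ✓  (C5,P2) ✓  (C6,P2) ✓  (C6,P3) ✓  (C6,P5) ✓  (C7,P3) ✓  (C7,P5) ✓
Counterexamples (restrictor pairs failing the scope): 0.

0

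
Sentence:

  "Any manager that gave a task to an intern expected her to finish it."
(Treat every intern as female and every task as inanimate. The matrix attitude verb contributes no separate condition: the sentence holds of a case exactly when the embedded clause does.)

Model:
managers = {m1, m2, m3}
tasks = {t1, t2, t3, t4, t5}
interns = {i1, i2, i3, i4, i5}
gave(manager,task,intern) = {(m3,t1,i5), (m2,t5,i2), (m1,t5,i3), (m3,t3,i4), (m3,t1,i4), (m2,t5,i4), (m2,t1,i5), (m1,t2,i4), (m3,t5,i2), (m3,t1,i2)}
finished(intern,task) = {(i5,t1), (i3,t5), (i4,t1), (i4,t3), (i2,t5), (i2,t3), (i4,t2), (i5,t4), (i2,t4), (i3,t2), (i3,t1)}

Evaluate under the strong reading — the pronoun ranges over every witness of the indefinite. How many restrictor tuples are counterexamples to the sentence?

2

"her" takes "an intern" as antecedent and "it" takes "a task"; both are donkey pronouns co-varying with the restrictor.
Strong reading: for every (m,t,i) with gave(m,t,i), finished(i,t).
Restrictor triples: (m1,t2,i4)→finished(i4,t2) ✓  (m1,t5,i3)→finished(i3,t5) ✓  (m2,t1,i5)→finished(i5,t1) ✓  (m2,t5,i2)→finished(i2,t5) ✓  (m2,t5,i4)→finished(i4,t5) ✗  (m3,t1,i2)→finished(i2,t1) ✗  (m3,t1,i4)→finished(i4,t1) ✓  (m3,t1,i5)→finished(i5,t1) ✓  (m3,t3,i4)→finished(i4,t3) ✓  (m3,t5,i2)→finished(i2,t5) ✓
Counterexamples (restrictor triples failing the scope): 2.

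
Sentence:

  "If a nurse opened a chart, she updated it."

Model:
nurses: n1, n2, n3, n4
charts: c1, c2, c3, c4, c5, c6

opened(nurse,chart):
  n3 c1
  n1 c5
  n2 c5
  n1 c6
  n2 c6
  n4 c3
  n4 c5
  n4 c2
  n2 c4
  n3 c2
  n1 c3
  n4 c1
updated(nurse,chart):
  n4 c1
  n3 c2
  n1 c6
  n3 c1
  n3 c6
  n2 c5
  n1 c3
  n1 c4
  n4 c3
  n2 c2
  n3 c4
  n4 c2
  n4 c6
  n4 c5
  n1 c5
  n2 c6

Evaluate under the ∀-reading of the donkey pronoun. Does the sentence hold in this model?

False

"it" takes "a chart" as antecedent — a donkey pronoun bound across the clause boundary.
Strong reading: for every (n,c) with opened(n,c), updated(n,c).
Restrictor pairs: (n1,c3) ✓  (n1,c5) ✓  (n1,c6) ✓  (n2,c4) ✗  (n2,c5) ✓  (n2,c6) ✓  (n3,c1) ✓  (n3,c2) ✓  (n4,c1) ✓  (n4,c2) ✓  (n4,c3) ✓  (n4,c5) ✓
Counterexample: (n2,c4) is in opened but fails the scope.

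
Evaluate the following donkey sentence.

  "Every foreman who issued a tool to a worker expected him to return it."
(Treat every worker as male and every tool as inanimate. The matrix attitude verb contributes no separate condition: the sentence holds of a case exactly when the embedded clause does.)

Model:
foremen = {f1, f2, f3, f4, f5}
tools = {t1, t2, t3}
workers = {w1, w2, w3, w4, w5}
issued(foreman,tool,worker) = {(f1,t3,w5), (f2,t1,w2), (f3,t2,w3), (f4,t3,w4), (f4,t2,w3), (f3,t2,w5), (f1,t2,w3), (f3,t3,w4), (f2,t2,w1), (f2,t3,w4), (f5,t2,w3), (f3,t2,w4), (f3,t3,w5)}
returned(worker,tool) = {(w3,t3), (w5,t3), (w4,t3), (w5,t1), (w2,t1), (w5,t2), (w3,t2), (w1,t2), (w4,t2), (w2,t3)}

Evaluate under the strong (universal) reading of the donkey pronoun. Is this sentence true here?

"him" takes "a worker" as antecedent and "it" takes "a tool"; both are donkey pronouns co-varying with the restrictor.
Strong reading: for every (f,t,w) with issued(f,t,w), returned(w,t).
Restrictor triples: (f1,t2,w3)→returned(w3,t2) ✓  (f1,t3,w5)→returned(w5,t3) ✓  (f2,t1,w2)→returned(w2,t1) ✓  (f2,t2,w1)→returned(w1,t2) ✓  (f2,t3,w4)→returned(w4,t3) ✓  (f3,t2,w3)→returned(w3,t2) ✓  (f3,t2,w4)→returned(w4,t2) ✓  (f3,t2,w5)→returned(w5,t2) ✓  (f3,t3,w4)→returned(w4,t3) ✓  (f3,t3,w5)→returned(w5,t3) ✓  (f4,t2,w3)→returned(w3,t2) ✓  (f4,t3,w4)→returned(w4,t3) ✓  (f5,t2,w3)→returned(w3,t2) ✓
Every restrictor triple satisfies the scope.

True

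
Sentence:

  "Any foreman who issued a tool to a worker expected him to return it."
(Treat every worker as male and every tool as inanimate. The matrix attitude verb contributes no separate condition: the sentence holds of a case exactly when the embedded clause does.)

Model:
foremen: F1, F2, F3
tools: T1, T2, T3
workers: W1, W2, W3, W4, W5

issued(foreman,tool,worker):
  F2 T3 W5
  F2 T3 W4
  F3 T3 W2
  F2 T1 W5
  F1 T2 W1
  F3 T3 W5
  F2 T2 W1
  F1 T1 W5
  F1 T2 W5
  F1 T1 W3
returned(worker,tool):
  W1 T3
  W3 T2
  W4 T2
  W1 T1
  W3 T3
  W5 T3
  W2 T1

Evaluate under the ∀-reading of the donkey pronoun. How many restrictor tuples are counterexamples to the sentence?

"him" takes "a worker" as antecedent and "it" takes "a tool"; both are donkey pronouns co-varying with the restrictor.
Strong reading: for every (f,t,w) with issued(f,t,w), returned(w,t).
Restrictor triples: (F1,T1,W3)→returned(W3,T1) ✗  (F1,T1,W5)→returned(W5,T1) ✗  (F1,T2,W1)→returned(W1,T2) ✗  (F1,T2,W5)→returned(W5,T2) ✗  (F2,T1,W5)→returned(W5,T1) ✗  (F2,T2,W1)→returned(W1,T2) ✗  (F2,T3,W4)→returned(W4,T3) ✗  (F2,T3,W5)→returned(W5,T3) ✓  (F3,T3,W2)→returned(W2,T3) ✗  (F3,T3,W5)→returned(W5,T3) ✓
Counterexamples (restrictor triples failing the scope): 8.

8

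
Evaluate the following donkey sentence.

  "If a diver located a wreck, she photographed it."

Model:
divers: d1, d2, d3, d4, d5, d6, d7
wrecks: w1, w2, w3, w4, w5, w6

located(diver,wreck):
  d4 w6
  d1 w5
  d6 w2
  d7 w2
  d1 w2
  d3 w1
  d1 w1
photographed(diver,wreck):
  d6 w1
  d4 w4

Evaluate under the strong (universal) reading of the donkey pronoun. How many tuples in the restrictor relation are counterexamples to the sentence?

"it" takes "a wreck" as antecedent — a donkey pronoun bound across the clause boundary.
Strong reading: for every (d,w) with located(d,w), photographed(d,w).
Restrictor pairs: (d1,w1) ✗  (d1,w2) ✗  (d1,w5) ✗  (d3,w1) ✗  (d4,w6) ✗  (d6,w2) ✗  (d7,w2) ✗
Counterexamples (restrictor pairs failing the scope): 7.

7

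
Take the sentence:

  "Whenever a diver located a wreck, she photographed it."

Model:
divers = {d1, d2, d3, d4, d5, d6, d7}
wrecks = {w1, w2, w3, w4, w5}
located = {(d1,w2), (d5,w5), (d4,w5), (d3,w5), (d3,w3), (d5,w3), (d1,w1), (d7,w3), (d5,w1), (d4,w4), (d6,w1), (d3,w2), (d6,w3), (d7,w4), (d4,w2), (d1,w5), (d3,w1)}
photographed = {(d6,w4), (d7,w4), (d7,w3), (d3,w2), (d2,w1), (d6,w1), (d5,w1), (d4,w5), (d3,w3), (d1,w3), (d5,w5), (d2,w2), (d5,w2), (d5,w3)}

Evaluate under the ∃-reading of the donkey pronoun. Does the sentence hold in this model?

False

"it" takes "a wreck" as antecedent — a donkey pronoun bound across the clause boundary.
Weak reading: every diver d with some located-wreck has at least one located-wreck w such that photographed(d,w).
Per diver: d1:✗  d3:✓  d4:✓  d5:✓  d6:✓  d7:✓
d1 has no witness among its located-wrecks.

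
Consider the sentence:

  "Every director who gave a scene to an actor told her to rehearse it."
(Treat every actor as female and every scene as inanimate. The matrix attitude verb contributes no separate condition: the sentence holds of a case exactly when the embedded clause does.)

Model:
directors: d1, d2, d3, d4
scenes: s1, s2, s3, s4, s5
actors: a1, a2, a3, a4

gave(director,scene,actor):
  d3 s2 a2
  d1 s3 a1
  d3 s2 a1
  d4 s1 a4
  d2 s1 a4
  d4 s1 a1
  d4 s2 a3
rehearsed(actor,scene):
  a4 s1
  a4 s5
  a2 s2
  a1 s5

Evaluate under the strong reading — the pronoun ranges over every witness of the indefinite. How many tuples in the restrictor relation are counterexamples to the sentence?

4

"her" takes "an actor" as antecedent and "it" takes "a scene"; both are donkey pronouns co-varying with the restrictor.
Strong reading: for every (d,s,a) with gave(d,s,a), rehearsed(a,s).
Restrictor triples: (d1,s3,a1)→rehearsed(a1,s3) ✗  (d2,s1,a4)→rehearsed(a4,s1) ✓  (d3,s2,a1)→rehearsed(a1,s2) ✗  (d3,s2,a2)→rehearsed(a2,s2) ✓  (d4,s1,a1)→rehearsed(a1,s1) ✗  (d4,s1,a4)→rehearsed(a4,s1) ✓  (d4,s2,a3)→rehearsed(a3,s2) ✗
Counterexamples (restrictor triples failing the scope): 4.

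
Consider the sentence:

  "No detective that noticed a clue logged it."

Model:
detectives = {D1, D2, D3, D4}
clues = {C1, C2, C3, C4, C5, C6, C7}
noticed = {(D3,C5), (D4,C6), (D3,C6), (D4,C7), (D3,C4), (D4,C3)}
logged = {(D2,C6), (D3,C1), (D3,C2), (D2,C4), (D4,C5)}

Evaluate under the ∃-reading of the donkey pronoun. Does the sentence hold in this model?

True

"it" takes "a clue" as antecedent — a donkey pronoun bound across the clause boundary.
Truth condition: for no (d,c) with noticed(d,c) does logged(d,c) hold.
Restrictor pairs — does the scope hold? (D3,C4):fails  (D3,C5):fails  (D3,C6):fails  (D4,C3):fails  (D4,C6):fails  (D4,C7):fails
Scope holds for no restrictor pair, so the sentence is true.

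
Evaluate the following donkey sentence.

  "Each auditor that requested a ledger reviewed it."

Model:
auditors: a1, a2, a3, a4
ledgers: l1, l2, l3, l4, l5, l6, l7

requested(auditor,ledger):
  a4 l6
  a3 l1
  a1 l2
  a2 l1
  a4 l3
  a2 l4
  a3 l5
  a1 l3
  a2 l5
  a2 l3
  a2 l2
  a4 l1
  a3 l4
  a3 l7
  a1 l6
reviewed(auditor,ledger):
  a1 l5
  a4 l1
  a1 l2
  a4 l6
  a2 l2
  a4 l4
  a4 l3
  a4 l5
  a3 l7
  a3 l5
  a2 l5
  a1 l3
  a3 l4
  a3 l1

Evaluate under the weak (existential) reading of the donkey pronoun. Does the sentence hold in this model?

True

"it" takes "a ledger" as antecedent — a donkey pronoun bound across the clause boundary.
Weak reading: every auditor a with some requested-ledger has at least one requested-ledger l such that reviewed(a,l).
Per auditor: a1:✓  a2:✓  a3:✓  a4:✓
Every auditor in the restrictor has a witness.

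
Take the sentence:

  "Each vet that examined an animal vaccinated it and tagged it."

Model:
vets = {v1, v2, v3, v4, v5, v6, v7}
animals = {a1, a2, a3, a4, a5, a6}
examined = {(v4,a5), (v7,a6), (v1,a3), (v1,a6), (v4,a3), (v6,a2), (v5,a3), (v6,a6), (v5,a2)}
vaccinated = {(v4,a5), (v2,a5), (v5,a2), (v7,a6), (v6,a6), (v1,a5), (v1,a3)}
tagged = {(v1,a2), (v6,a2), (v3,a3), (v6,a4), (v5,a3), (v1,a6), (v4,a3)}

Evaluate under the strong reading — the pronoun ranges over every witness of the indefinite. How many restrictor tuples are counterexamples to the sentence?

"it" takes "an animal" as antecedent — a donkey pronoun bound across the clause boundary.
Strong reading: for every (v,a) with examined(v,a), vaccinated(v,a) ∧ tagged(v,a).
Restrictor pairs: (v1,a3) ✗  (v1,a6) ✗  (v4,a3) ✗  (v4,a5) ✗  (v5,a2) ✗  (v5,a3) ✗  (v6,a2) ✗  (v6,a6) ✗  (v7,a6) ✗
Counterexamples (restrictor pairs failing the scope): 9.

9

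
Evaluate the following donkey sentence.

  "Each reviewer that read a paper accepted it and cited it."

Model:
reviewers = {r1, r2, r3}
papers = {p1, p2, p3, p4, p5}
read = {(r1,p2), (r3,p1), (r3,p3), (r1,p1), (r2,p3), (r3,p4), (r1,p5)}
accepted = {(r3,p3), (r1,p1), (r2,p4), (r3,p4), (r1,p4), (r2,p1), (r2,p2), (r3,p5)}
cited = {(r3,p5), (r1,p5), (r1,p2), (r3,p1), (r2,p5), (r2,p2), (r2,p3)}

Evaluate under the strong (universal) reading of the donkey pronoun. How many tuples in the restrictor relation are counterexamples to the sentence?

"it" takes "a paper" as antecedent — a donkey pronoun bound across the clause boundary.
Strong reading: for every (r,p) with read(r,p), accepted(r,p) ∧ cited(r,p).
Restrictor pairs: (r1,p1) ✗  (r1,p2) ✗  (r1,p5) ✗  (r2,p3) ✗  (r3,p1) ✗  (r3,p3) ✗  (r3,p4) ✗
Counterexamples (restrictor pairs failing the scope): 7.

7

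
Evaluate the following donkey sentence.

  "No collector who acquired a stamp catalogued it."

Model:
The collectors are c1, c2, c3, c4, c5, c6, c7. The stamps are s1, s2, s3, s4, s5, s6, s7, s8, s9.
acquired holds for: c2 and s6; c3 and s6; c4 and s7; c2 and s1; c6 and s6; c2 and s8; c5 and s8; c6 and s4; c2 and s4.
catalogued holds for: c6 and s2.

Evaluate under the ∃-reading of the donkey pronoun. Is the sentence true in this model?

True

"it" takes "a stamp" as antecedent — a donkey pronoun bound across the clause boundary.
Truth condition: for no (c,s) with acquired(c,s) does catalogued(c,s) hold.
Restrictor pairs — does the scope hold? (c2,s1):fails  (c2,s4):fails  (c2,s6):fails  (c2,s8):fails  (c3,s6):fails  (c4,s7):fails  (c5,s8):fails  (c6,s4):fails  (c6,s6):fails
Scope holds for no restrictor pair, so the sentence is true.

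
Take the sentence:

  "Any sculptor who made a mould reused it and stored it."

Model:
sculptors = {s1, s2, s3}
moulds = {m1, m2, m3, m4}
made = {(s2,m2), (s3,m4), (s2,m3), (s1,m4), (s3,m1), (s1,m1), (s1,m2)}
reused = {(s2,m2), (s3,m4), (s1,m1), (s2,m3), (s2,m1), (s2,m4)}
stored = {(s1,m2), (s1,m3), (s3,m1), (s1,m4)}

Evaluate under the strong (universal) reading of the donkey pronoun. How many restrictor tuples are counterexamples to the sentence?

7

"it" takes "a mould" as antecedent — a donkey pronoun bound across the clause boundary.
Strong reading: for every (s,m) with made(s,m), reused(s,m) ∧ stored(s,m).
Restrictor pairs: (s1,m1) ✗  (s1,m2) ✗  (s1,m4) ✗  (s2,m2) ✗  (s2,m3) ✗  (s3,m1) ✗  (s3,m4) ✗
Counterexamples (restrictor pairs failing the scope): 7.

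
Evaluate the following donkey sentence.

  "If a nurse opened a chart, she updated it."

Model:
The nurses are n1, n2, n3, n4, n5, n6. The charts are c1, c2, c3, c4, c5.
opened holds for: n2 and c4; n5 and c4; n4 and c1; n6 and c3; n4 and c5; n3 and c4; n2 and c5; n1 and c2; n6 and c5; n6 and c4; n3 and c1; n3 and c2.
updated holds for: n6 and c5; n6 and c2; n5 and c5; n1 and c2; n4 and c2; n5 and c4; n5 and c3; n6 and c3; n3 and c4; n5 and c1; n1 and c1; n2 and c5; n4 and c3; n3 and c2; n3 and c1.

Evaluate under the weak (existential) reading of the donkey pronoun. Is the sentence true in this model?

False

"it" takes "a chart" as antecedent — a donkey pronoun bound across the clause boundary.
Weak reading: every nurse n with some opened-chart has at least one opened-chart c such that updated(n,c).
Per nurse: n1:✓  n2:✓  n3:✓  n4:✗  n5:✓  n6:✓
n4 has no witness among its opened-charts.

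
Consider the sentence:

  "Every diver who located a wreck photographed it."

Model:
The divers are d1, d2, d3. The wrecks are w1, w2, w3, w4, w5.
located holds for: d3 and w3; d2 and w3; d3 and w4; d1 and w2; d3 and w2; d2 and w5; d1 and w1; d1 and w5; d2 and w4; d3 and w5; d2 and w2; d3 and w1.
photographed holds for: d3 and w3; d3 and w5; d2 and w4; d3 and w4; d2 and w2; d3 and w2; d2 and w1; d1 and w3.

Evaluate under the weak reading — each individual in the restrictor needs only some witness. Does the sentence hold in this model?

"it" takes "a wreck" as antecedent — a donkey pronoun bound across the clause boundary.
Weak reading: every diver d with some located-wreck has at least one located-wreck w such that photographed(d,w).
Per diver: d1:✗  d2:✓  d3:✓
d1 has no witness among its located-wrecks.

False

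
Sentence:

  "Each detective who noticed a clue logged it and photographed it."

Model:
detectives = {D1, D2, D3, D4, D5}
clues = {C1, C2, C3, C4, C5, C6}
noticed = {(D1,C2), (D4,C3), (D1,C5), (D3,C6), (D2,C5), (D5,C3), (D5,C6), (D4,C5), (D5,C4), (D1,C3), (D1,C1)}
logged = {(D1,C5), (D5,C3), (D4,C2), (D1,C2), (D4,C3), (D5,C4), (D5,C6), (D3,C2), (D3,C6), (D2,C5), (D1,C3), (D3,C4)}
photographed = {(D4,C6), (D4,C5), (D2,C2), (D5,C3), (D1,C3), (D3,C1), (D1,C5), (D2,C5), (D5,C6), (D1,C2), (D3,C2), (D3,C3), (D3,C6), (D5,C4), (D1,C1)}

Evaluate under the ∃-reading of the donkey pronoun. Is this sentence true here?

False

"it" takes "a clue" as antecedent — a donkey pronoun bound across the clause boundary.
Weak reading: every detective d with some noticed-clue has at least one noticed-clue c such that logged(d,c) ∧ photographed(d,c).
Per detective: D1:✓  D2:✓  D3:✓  D4:✗  D5:✓
D4 has no witness among its noticed-clues.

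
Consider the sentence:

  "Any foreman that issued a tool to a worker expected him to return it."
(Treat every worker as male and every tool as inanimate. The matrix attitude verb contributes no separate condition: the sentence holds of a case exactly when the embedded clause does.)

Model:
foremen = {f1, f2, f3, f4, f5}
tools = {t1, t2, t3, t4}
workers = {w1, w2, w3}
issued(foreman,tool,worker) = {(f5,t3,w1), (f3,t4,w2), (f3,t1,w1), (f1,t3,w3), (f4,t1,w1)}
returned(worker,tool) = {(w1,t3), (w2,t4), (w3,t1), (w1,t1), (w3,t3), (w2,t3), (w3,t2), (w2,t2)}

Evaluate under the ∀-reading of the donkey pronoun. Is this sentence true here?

"him" takes "a worker" as antecedent and "it" takes "a tool"; both are donkey pronouns co-varying with the restrictor.
Strong reading: for every (f,t,w) with issued(f,t,w), returned(w,t).
Restrictor triples: (f1,t3,w3)→returned(w3,t3) ✓  (f3,t1,w1)→returned(w1,t1) ✓  (f3,t4,w2)→returned(w2,t4) ✓  (f4,t1,w1)→returned(w1,t1) ✓  (f5,t3,w1)→returned(w1,t3) ✓
Every restrictor triple satisfies the scope.

True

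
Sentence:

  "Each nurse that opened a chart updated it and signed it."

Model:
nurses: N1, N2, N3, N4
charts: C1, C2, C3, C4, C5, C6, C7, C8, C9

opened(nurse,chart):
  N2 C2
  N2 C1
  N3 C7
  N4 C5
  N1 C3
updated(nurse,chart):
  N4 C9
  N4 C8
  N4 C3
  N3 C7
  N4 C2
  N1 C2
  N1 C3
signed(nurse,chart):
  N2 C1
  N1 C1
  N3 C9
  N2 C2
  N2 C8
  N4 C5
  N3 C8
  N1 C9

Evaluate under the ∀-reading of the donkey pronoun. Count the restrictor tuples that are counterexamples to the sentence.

"it" takes "a chart" as antecedent — a donkey pronoun bound across the clause boundary.
Strong reading: for every (n,c) with opened(n,c), updated(n,c) ∧ signed(n,c).
Restrictor pairs: (N1,C3) ✗  (N2,C1) ✗  (N2,C2) ✗  (N3,C7) ✗  (N4,C5) ✗
Counterexamples (restrictor pairs failing the scope): 5.

5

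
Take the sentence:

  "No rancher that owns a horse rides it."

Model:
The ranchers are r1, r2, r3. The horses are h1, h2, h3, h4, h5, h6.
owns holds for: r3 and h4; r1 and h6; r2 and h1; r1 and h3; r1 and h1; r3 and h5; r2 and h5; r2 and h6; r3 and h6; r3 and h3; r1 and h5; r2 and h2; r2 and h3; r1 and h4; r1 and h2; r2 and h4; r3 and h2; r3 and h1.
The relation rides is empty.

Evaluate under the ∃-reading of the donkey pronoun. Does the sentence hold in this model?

"it" takes "a horse" as antecedent — a donkey pronoun bound across the clause boundary.
Truth condition: for no (r,h) with owns(r,h) does rides(r,h) hold.
Restrictor pairs — does the scope hold? (r1,h1):fails  (r1,h2):fails  (r1,h3):fails  (r1,h4):fails  (r1,h5):fails  (r1,h6):fails  (r2,h1):fails  (r2,h2):fails  (r2,h3):fails  (r2,h4):fails  (r2,h5):fails  (r2,h6):fails  (r3,h1):fails  (r3,h2):fails  (r3,h3):fails  (r3,h4):fails  (r3,h5):fails  (r3,h6):fails
Scope holds for no restrictor pair, so the sentence is true.

True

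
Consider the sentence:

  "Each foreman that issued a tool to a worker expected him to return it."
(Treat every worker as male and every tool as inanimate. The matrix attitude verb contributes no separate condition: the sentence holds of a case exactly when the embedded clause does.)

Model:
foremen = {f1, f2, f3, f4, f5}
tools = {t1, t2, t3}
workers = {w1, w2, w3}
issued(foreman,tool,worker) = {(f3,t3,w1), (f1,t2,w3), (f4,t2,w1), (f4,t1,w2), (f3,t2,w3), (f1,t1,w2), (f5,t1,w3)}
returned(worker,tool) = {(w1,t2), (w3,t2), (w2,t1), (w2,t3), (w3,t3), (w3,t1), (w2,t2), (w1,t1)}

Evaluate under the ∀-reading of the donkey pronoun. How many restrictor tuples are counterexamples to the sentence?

"him" takes "a worker" as antecedent and "it" takes "a tool"; both are donkey pronouns co-varying with the restrictor.
Strong reading: for every (f,t,w) with issued(f,t,w), returned(w,t).
Restrictor triples: (f1,t1,w2)→returned(w2,t1) ✓  (f1,t2,w3)→returned(w3,t2) ✓  (f3,t2,w3)→returned(w3,t2) ✓  (f3,t3,w1)→returned(w1,t3) ✗  (f4,t1,w2)→returned(w2,t1) ✓  (f4,t2,w1)→returned(w1,t2) ✓  (f5,t1,w3)→returned(w3,t1) ✓
Counterexamples (restrictor triples failing the scope): 1.

1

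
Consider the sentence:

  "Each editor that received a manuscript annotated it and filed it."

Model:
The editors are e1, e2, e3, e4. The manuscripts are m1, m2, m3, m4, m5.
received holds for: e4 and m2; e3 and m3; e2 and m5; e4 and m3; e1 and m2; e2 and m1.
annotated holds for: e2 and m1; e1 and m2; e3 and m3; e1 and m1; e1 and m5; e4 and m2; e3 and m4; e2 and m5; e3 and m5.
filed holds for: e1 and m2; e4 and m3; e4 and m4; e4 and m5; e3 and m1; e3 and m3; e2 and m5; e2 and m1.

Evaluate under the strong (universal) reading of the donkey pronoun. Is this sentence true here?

False

"it" takes "a manuscript" as antecedent — a donkey pronoun bound across the clause boundary.
Strong reading: for every (e,m) with received(e,m), annotated(e,m) ∧ filed(e,m).
Restrictor pairs: (e1,m2) ✓  (e2,m1) ✓  (e2,m5) ✓  (e3,m3) ✓  (e4,m2) ✗  (e4,m3) ✗
Counterexample: (e4,m2) is in received but fails the scope.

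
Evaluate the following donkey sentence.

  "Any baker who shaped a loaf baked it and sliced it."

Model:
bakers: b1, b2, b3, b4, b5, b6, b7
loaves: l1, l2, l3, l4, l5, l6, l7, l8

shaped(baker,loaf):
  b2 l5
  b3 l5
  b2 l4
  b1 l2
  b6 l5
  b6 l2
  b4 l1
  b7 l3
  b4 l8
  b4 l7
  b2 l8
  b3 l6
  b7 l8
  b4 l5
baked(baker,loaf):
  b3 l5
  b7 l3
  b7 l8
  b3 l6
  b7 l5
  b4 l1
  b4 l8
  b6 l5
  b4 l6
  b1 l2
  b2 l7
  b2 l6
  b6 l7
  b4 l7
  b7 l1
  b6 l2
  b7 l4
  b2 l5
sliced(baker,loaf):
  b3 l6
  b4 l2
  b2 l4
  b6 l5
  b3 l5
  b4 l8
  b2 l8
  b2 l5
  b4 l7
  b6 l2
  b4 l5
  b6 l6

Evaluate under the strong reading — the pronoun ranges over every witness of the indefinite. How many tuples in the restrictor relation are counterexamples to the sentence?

"it" takes "a loaf" as antecedent — a donkey pronoun bound across the clause boundary.
Strong reading: for every (b,l) with shaped(b,l), baked(b,l) ∧ sliced(b,l).
Restrictor pairs: (b1,l2) ✗  (b2,l4) ✗  (b2,l5) ✓  (b2,l8) ✗  (b3,l5) ✓  (b3,l6) ✓  (b4,l1) ✗  (b4,l5) ✗  (b4,l7) ✓  (b4,l8) ✓  (b6,l2) ✓  (b6,l5) ✓  (b7,l3) ✗  (b7,l8) ✗
Counterexamples (restrictor pairs failing the scope): 7.

7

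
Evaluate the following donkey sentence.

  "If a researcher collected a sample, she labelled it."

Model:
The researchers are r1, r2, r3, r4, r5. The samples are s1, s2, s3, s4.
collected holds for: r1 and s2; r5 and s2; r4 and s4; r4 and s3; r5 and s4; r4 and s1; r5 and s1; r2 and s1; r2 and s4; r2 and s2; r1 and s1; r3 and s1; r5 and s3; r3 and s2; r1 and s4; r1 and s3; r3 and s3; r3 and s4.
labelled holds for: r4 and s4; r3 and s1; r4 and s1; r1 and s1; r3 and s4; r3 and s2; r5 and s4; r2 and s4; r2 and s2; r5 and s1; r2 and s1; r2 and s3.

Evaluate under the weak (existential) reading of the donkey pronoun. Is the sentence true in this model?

True

"it" takes "a sample" as antecedent — a donkey pronoun bound across the clause boundary.
Weak reading: every researcher r with some collected-sample has at least one collected-sample s such that labelled(r,s).
Per researcher: r1:✓  r2:✓  r3:✓  r4:✓  r5:✓
Every researcher in the restrictor has a witness.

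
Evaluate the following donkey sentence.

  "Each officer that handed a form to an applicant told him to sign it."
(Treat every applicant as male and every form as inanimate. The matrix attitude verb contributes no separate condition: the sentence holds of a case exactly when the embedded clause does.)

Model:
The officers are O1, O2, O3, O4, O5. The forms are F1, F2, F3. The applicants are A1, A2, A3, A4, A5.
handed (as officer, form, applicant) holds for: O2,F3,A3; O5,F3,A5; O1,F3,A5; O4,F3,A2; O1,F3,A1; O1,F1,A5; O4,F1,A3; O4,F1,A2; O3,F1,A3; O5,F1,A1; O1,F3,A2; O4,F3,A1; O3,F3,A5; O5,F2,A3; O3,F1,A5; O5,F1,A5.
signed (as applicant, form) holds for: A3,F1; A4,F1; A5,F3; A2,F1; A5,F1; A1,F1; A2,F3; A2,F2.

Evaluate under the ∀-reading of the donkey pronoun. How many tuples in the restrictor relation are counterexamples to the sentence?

"him" takes "an applicant" as antecedent and "it" takes "a form"; both are donkey pronouns co-varying with the restrictor.
Strong reading: for every (o,f,a) with handed(o,f,a), signed(a,f).
Restrictor triples: (O1,F1,A5)→signed(A5,F1) ✓  (O1,F3,A1)→signed(A1,F3) ✗  (O1,F3,A2)→signed(A2,F3) ✓  (O1,F3,A5)→signed(A5,F3) ✓  (O2,F3,A3)→signed(A3,F3) ✗  (O3,F1,A3)→signed(A3,F1) ✓  (O3,F1,A5)→signed(A5,F1) ✓  (O3,F3,A5)→signed(A5,F3) ✓  (O4,F1,A2)→signed(A2,F1) ✓  (O4,F1,A3)→signed(A3,F1) ✓  (O4,F3,A1)→signed(A1,F3) ✗  (O4,F3,A2)→signed(A2,F3) ✓  (O5,F1,A1)→signed(A1,F1) ✓  (O5,F1,A5)→signed(A5,F1) ✓  (O5,F2,A3)→signed(A3,F2) ✗  (O5,F3,A5)→signed(A5,F3) ✓
Counterexamples (restrictor triples failing the scope): 4.

4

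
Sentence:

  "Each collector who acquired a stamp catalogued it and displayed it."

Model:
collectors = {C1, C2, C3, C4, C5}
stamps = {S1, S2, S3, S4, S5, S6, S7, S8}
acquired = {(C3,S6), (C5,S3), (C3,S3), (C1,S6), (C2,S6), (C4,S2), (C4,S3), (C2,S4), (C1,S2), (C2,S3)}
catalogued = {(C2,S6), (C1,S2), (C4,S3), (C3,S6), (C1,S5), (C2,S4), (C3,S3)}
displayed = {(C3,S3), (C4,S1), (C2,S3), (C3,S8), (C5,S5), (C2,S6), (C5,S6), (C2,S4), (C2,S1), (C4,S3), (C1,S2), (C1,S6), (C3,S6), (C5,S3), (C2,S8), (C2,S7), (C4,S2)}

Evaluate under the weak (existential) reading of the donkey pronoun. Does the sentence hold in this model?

"it" takes "a stamp" as antecedent — a donkey pronoun bound across the clause boundary.
Weak reading: every collector c with some acquired-stamp has at least one acquired-stamp s such that catalogued(c,s) ∧ displayed(c,s).
Per collector: C1:✓  C2:✓  C3:✓  C4:✓  C5:✗
C5 has no witness among its acquired-stamps.

False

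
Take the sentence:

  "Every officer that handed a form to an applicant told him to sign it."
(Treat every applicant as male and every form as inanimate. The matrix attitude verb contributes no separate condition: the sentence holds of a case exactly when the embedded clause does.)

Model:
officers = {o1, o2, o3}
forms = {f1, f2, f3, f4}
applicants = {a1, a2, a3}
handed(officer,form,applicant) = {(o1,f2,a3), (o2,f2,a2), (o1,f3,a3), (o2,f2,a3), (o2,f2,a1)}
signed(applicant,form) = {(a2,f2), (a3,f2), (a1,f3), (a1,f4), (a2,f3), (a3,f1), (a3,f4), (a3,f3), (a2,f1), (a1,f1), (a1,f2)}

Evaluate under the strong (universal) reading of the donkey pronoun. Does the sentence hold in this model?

True

"him" takes "an applicant" as antecedent and "it" takes "a form"; both are donkey pronouns co-varying with the restrictor.
Strong reading: for every (o,f,a) with handed(o,f,a), signed(a,f).
Restrictor triples: (o1,f2,a3)→signed(a3,f2) ✓  (o1,f3,a3)→signed(a3,f3) ✓  (o2,f2,a1)→signed(a1,f2) ✓  (o2,f2,a2)→signed(a2,f2) ✓  (o2,f2,a3)→signed(a3,f2) ✓
Every restrictor triple satisfies the scope.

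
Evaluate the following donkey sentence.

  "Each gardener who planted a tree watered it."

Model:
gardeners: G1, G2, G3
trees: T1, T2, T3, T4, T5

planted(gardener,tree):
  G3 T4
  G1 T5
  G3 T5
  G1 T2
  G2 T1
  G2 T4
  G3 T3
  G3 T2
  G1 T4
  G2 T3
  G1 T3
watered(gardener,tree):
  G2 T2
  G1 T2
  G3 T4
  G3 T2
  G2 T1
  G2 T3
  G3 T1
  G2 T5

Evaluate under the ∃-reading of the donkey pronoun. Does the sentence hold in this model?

True

"it" takes "a tree" as antecedent — a donkey pronoun bound across the clause boundary.
Weak reading: every gardener g with some planted-tree has at least one planted-tree t such that watered(g,t).
Per gardener: G1:✓  G2:✓  G3:✓
Every gardener in the restrictor has a witness.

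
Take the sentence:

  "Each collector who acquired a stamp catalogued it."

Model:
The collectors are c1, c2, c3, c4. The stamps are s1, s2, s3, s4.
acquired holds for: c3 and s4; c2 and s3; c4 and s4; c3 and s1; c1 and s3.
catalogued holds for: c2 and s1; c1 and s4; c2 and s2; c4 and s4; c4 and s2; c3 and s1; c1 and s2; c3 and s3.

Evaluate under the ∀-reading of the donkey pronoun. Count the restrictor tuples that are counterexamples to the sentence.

"it" takes "a stamp" as antecedent — a donkey pronoun bound across the clause boundary.
Strong reading: for every (c,s) with acquired(c,s), catalogued(c,s).
Restrictor pairs: (c1,s3) ✗  (c2,s3) ✗  (c3,s1) ✓  (c3,s4) ✗  (c4,s4) ✓
Counterexamples (restrictor pairs failing the scope): 3.

3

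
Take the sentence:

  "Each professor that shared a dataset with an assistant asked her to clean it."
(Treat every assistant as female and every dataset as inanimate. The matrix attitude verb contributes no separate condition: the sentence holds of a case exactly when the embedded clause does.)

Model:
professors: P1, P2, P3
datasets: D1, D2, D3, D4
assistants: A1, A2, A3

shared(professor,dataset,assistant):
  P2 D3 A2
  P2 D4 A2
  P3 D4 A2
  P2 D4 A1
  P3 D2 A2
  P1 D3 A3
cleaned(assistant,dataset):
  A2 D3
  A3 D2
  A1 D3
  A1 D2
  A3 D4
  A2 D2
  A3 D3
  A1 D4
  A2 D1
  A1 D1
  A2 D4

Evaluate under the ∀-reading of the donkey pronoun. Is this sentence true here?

"her" takes "an assistant" as antecedent and "it" takes "a dataset"; both are donkey pronouns co-varying with the restrictor.
Strong reading: for every (p,d,a) with shared(p,d,a), cleaned(a,d).
Restrictor triples: (P1,D3,A3)→cleaned(A3,D3) ✓  (P2,D3,A2)→cleaned(A2,D3) ✓  (P2,D4,A1)→cleaned(A1,D4) ✓  (P2,D4,A2)→cleaned(A2,D4) ✓  (P3,D2,A2)→cleaned(A2,D2) ✓  (P3,D4,A2)→cleaned(A2,D4) ✓
Every restrictor triple satisfies the scope.

True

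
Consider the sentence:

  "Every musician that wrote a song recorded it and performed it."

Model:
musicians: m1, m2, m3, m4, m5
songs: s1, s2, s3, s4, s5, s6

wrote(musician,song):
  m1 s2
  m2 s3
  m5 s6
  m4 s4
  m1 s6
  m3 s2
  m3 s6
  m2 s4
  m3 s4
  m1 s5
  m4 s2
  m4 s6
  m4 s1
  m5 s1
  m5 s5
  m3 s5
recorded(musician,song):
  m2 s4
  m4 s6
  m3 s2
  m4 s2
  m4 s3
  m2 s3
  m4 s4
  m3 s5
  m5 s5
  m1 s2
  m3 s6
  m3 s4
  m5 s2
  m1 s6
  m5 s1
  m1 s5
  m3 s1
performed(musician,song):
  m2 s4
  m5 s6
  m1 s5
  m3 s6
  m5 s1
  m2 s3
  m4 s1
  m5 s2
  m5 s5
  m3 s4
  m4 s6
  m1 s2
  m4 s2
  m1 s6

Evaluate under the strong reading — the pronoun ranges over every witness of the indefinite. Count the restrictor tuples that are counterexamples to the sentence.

"it" takes "a song" as antecedent — a donkey pronoun bound across the clause boundary.
Strong reading: for every (m,s) with wrote(m,s), recorded(m,s) ∧ performed(m,s).
Restrictor pairs: (m1,s2) ✓  (m1,s5) ✓  (m1,s6) ✓  (m2,s3) ✓  (m2,s4) ✓  (m3,s2) ✗  (m3,s4) ✓  (m3,s5) ✗  (m3,s6) ✓  (m4,s1) ✗  (m4,s2) ✓  (m4,s4) ✗  (m4,s6) ✓  (m5,s1) ✓  (m5,s5) ✓  (m5,s6) ✗
Counterexamples (restrictor pairs failing the scope): 5.

5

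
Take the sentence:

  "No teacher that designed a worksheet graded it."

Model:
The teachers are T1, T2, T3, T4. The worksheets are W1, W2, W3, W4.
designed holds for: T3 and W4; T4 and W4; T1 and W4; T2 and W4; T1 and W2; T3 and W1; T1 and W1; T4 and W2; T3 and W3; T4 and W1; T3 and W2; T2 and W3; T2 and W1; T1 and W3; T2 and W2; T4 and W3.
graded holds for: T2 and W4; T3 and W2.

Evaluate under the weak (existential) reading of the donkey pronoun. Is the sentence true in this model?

False

"it" takes "a worksheet" as antecedent — a donkey pronoun bound across the clause boundary.
Truth condition: for no (t,w) with designed(t,w) does graded(t,w) hold.
Restrictor pairs — does the scope hold? (T1,W1):fails  (T1,W2):fails  (T1,W3):fails  (T1,W4):fails  (T2,W1):fails  (T2,W2):fails  (T2,W3):fails  (T2,W4):holds  (T3,W1):fails  (T3,W2):holds  (T3,W3):fails  (T3,W4):fails  (T4,W1):fails  (T4,W2):fails  (T4,W3):fails  (T4,W4):fails
Scope holds for 2 pair(s), so the sentence is false.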